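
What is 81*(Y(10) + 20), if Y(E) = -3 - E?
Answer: 567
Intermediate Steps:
81*(Y(10) + 20) = 81*((-3 - 1*10) + 20) = 81*((-3 - 10) + 20) = 81*(-13 + 20) = 81*7 = 567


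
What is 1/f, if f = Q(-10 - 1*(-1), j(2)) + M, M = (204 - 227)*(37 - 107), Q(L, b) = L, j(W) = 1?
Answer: 1/1601 ≈ 0.00062461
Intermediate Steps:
M = 1610 (M = -23*(-70) = 1610)
f = 1601 (f = (-10 - 1*(-1)) + 1610 = (-10 + 1) + 1610 = -9 + 1610 = 1601)
1/f = 1/1601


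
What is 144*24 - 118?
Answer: 3338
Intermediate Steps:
144*24 - 118 = 3456 - 118 = 3338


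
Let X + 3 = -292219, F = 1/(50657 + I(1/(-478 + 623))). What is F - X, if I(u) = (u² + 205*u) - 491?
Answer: 308226962725497/1054769876 ≈ 2.9222e+5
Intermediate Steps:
I(u) = -491 + u² + 205*u
F = 21025/1054769876 (F = 1/(50657 + (-491 + (1/(-478 + 623))² + 205/(-478 + 623))) = 1/(50657 + (-491 + (1/145)² + 205/145)) = 1/(50657 + (-491 + (1/145)² + 205*(1/145))) = 1/(50657 + (-491 + 1/21025 + 41/29)) = 1/(50657 - 10293549/21025) = 1/(1054769876/21025) = 21025/1054769876 ≈ 1.9933e-5)
X = -292222 (X = -3 - 292219 = -292222)
F - X = 21025/1054769876 - 1*(-292222) = 21025/1054769876 + 292222 = 308226962725497/1054769876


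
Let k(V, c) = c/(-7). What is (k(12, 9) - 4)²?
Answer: 1369/49 ≈ 27.939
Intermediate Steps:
k(V, c) = -c/7 (k(V, c) = c*(-⅐) = -c/7)
(k(12, 9) - 4)² = (-⅐*9 - 4)² = (-9/7 - 4)² = (-37/7)² = 1369/49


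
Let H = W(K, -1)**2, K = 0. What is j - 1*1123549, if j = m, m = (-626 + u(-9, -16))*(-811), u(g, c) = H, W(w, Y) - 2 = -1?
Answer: -616674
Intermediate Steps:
W(w, Y) = 1 (W(w, Y) = 2 - 1 = 1)
H = 1 (H = 1**2 = 1)
u(g, c) = 1
m = 506875 (m = (-626 + 1)*(-811) = -625*(-811) = 506875)
j = 506875
j - 1*1123549 = 506875 - 1*1123549 = 506875 - 1123549 = -616674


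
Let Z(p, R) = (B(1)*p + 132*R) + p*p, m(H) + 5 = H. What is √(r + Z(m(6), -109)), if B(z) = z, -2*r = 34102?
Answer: 3*I*√3493 ≈ 177.3*I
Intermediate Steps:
m(H) = -5 + H
r = -17051 (r = -½*34102 = -17051)
Z(p, R) = p + p² + 132*R (Z(p, R) = (1*p + 132*R) + p*p = (p + 132*R) + p² = p + p² + 132*R)
√(r + Z(m(6), -109)) = √(-17051 + ((-5 + 6) + (-5 + 6)² + 132*(-109))) = √(-17051 + (1 + 1² - 14388)) = √(-17051 + (1 + 1 - 14388)) = √(-17051 - 14386) = √(-31437) = 3*I*√3493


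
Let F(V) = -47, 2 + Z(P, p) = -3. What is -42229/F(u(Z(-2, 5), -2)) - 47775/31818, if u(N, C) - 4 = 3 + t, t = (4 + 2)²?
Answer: 447132299/498482 ≈ 896.99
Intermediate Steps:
t = 36 (t = 6² = 36)
Z(P, p) = -5 (Z(P, p) = -2 - 3 = -5)
u(N, C) = 43 (u(N, C) = 4 + (3 + 36) = 4 + 39 = 43)
-42229/F(u(Z(-2, 5), -2)) - 47775/31818 = -42229/(-47) - 47775/31818 = -42229*(-1/47) - 47775*1/31818 = 42229/47 - 15925/10606 = 447132299/498482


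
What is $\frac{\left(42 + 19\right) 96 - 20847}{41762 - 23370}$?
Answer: $- \frac{789}{968} \approx -0.81508$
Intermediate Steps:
$\frac{\left(42 + 19\right) 96 - 20847}{41762 - 23370} = \frac{61 \cdot 96 - 20847}{18392} = \left(5856 - 20847\right) \frac{1}{18392} = \left(-14991\right) \frac{1}{18392} = - \frac{789}{968}$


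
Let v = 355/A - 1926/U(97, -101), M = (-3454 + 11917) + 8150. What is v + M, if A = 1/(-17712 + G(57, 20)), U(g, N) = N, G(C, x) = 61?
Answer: -631196766/101 ≈ -6.2495e+6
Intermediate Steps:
A = -1/17651 (A = 1/(-17712 + 61) = 1/(-17651) = -1/17651 ≈ -5.6654e-5)
M = 16613 (M = 8463 + 8150 = 16613)
v = -632874679/101 (v = 355/(-1/17651) - 1926/(-101) = 355*(-17651) - 1926*(-1/101) = -6266105 + 1926/101 = -632874679/101 ≈ -6.2661e+6)
v + M = -632874679/101 + 16613 = -631196766/101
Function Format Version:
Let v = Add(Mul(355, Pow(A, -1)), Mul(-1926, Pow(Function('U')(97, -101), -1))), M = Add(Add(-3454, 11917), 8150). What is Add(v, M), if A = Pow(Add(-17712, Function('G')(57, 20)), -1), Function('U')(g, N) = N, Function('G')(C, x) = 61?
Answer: Rational(-631196766, 101) ≈ -6.2495e+6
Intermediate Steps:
A = Rational(-1, 17651) (A = Pow(Add(-17712, 61), -1) = Pow(-17651, -1) = Rational(-1, 17651) ≈ -5.6654e-5)
M = 16613 (M = Add(8463, 8150) = 16613)
v = Rational(-632874679, 101) (v = Add(Mul(355, Pow(Rational(-1, 17651), -1)), Mul(-1926, Pow(-101, -1))) = Add(Mul(355, -17651), Mul(-1926, Rational(-1, 101))) = Add(-6266105, Rational(1926, 101)) = Rational(-632874679, 101) ≈ -6.2661e+6)
Add(v, M) = Add(Rational(-632874679, 101), 16613) = Rational(-631196766, 101)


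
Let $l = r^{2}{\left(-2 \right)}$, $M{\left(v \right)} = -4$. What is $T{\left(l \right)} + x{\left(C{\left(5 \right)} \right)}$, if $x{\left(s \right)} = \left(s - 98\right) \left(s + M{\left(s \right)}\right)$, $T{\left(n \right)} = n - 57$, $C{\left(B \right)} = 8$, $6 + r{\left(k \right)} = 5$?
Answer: $-416$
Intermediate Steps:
$r{\left(k \right)} = -1$ ($r{\left(k \right)} = -6 + 5 = -1$)
$l = 1$ ($l = \left(-1\right)^{2} = 1$)
$T{\left(n \right)} = -57 + n$
$x{\left(s \right)} = \left(-98 + s\right) \left(-4 + s\right)$ ($x{\left(s \right)} = \left(s - 98\right) \left(s - 4\right) = \left(-98 + s\right) \left(-4 + s\right)$)
$T{\left(l \right)} + x{\left(C{\left(5 \right)} \right)} = \left(-57 + 1\right) + \left(392 + 8^{2} - 816\right) = -56 + \left(392 + 64 - 816\right) = -56 - 360 = -416$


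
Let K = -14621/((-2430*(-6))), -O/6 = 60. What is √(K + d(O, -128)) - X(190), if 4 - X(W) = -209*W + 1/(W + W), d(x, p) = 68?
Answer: -15091319/380 + √4884095/270 ≈ -39706.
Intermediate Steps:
O = -360 (O = -6*60 = -360)
K = -14621/14580 ≈ -1.0028
X(W) = 4 + 209*W - 1/(2*W) (X(W) = 4 - (-209*W + 1/(W + W)) = 4 - (-209*W + 1/(2*W)) = 4 - (1/(2*W) - 209*W) = 4 + (209*W - 1/(2*W)) = 4 + 209*W - 1/(2*W))
√(K + d(O, -128)) - X(190) = √(-14621/14580 + 68) - (4 + 209*190 - ½/190) = √(976819/14580) - (4 + 39710 - ½*1/190) = √4884095/270 - (4 + 39710 - 1/380) = √4884095/270 - 1*15091319/380 = √4884095/270 - 15091319/380 = -15091319/380 + √4884095/270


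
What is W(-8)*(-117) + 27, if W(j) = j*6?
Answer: 5643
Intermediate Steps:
W(j) = 6*j
W(-8)*(-117) + 27 = (6*(-8))*(-117) + 27 = -48*(-117) + 27 = 5616 + 27 = 5643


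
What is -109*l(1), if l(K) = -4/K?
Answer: 436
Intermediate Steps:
-109*l(1) = -(-436)/1 = -(-436) = -109*(-4) = 436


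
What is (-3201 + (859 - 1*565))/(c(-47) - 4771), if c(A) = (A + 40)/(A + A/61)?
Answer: 2823666/4634089 ≈ 0.60933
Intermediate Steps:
c(A) = 61*(40 + A)/(62*A) (c(A) = (40 + A)/(A + A*(1/61)) = (40 + A)/(A + A/61) = (40 + A)/((62*A/61)) = (40 + A)*(61/(62*A)) = 61*(40 + A)/(62*A))
(-3201 + (859 - 1*565))/(c(-47) - 4771) = (-3201 + (859 - 1*565))/((61/62)*(40 - 47)/(-47) - 4771) = (-3201 + (859 - 565))/((61/62)*(-1/47)*(-7) - 4771) = (-3201 + 294)/(427/2914 - 4771) = -2907/(-13902267/2914) = -2907*(-2914/13902267) = 2823666/4634089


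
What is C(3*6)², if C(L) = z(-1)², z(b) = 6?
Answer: 1296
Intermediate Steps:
C(L) = 36 (C(L) = 6² = 36)
C(3*6)² = 36² = 1296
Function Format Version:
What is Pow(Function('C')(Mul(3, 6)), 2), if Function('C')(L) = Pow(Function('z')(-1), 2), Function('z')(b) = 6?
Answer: 1296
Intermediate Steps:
Function('C')(L) = 36 (Function('C')(L) = Pow(6, 2) = 36)
Pow(Function('C')(Mul(3, 6)), 2) = Pow(36, 2) = 1296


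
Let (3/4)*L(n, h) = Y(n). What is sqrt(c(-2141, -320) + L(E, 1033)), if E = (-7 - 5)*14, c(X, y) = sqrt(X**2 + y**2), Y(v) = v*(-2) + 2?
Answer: sqrt(4056 + 9*sqrt(4686281))/3 ≈ 51.141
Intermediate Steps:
Y(v) = 2 - 2*v (Y(v) = -2*v + 2 = 2 - 2*v)
E = -168 (E = -12*14 = -168)
L(n, h) = 8/3 - 8*n/3 (L(n, h) = 4*(2 - 2*n)/3 = 8/3 - 8*n/3)
sqrt(c(-2141, -320) + L(E, 1033)) = sqrt(sqrt((-2141)**2 + (-320)**2) + (8/3 - 8/3*(-168))) = sqrt(sqrt(4583881 + 102400) + (8/3 + 448)) = sqrt(sqrt(4686281) + 1352/3) = sqrt(1352/3 + sqrt(4686281))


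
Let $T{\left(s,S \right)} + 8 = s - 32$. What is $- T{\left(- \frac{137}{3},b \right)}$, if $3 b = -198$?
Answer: $\frac{257}{3} \approx 85.667$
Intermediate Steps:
$b = -66$ ($b = \frac{1}{3} \left(-198\right) = -66$)
$T{\left(s,S \right)} = -40 + s$ ($T{\left(s,S \right)} = -8 + \left(s - 32\right) = -8 + \left(-32 + s\right) = -40 + s$)
$- T{\left(- \frac{137}{3},b \right)} = - (-40 - \frac{137}{3}) = \left(-1\right) \left(- \frac{257}{3}\right) = \frac{257}{3}$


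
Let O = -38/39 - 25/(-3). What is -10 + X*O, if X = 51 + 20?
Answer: 19987/39 ≈ 512.49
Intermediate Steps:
X = 71
O = 287/39 (O = -38*1/39 - 25*(-1/3) = -38/39 + 25/3 = 287/39 ≈ 7.3590)
-10 + X*O = -10 + 71*(287/39) = -10 + 20377/39 = 19987/39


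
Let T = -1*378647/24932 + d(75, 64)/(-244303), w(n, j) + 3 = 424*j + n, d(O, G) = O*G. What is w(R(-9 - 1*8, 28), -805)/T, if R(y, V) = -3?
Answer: 2079003830777096/92624271641 ≈ 22446.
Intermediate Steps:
d(O, G) = G*O
w(n, j) = -3 + n + 424*j (w(n, j) = -3 + (424*j + n) = -3 + (n + 424*j) = -3 + n + 424*j)
T = -92624271641/6090962396 (T = -1*378647/24932 + (64*75)/(-244303) = -378647*1/24932 + 4800*(-1/244303) = -378647/24932 - 4800/244303 = -92624271641/6090962396 ≈ -15.207)
w(R(-9 - 1*8, 28), -805)/T = (-3 - 3 + 424*(-805))/(-92624271641/6090962396) = (-3 - 3 - 341320)*(-6090962396/92624271641) = -341326*(-6090962396/92624271641) = 2079003830777096/92624271641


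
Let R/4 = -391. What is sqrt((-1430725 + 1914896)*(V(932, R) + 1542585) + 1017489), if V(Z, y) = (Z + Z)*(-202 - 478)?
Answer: 2*sqrt(33294878401) ≈ 3.6494e+5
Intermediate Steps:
R = -1564 (R = 4*(-391) = -1564)
V(Z, y) = -1360*Z (V(Z, y) = (2*Z)*(-680) = -1360*Z)
sqrt((-1430725 + 1914896)*(V(932, R) + 1542585) + 1017489) = sqrt((-1430725 + 1914896)*(-1360*932 + 1542585) + 1017489) = sqrt(484171*(-1267520 + 1542585) + 1017489) = sqrt(484171*275065 + 1017489) = sqrt(133178496115 + 1017489) = sqrt(133179513604) = 2*sqrt(33294878401)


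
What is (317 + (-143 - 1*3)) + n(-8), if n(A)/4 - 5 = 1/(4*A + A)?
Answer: 1909/10 ≈ 190.90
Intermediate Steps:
n(A) = 20 + 4/(5*A) (n(A) = 20 + 4/(4*A + A) = 20 + 4/((5*A)) = 20 + 4*(1/(5*A)) = 20 + 4/(5*A))
(317 + (-143 - 1*3)) + n(-8) = (317 + (-143 - 1*3)) + (20 + (⅘)/(-8)) = (317 + (-143 - 3)) + (20 + (⅘)*(-⅛)) = (317 - 146) + (20 - ⅒) = 171 + 199/10 = 1909/10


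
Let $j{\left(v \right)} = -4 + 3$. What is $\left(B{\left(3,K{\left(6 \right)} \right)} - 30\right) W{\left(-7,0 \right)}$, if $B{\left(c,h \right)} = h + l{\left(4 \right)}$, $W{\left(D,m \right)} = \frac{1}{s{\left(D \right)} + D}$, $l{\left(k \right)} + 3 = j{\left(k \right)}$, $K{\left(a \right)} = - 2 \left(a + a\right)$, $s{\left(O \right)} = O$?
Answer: $\frac{29}{7} \approx 4.1429$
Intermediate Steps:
$j{\left(v \right)} = -1$
$K{\left(a \right)} = - 4 a$ ($K{\left(a \right)} = - 2 \cdot 2 a = - 4 a$)
$l{\left(k \right)} = -4$ ($l{\left(k \right)} = -3 - 1 = -4$)
$W{\left(D,m \right)} = \frac{1}{2 D}$ ($W{\left(D,m \right)} = \frac{1}{D + D} = \frac{1}{2 D}$)
$B{\left(c,h \right)} = -4 + h$ ($B{\left(c,h \right)} = h - 4 = -4 + h$)
$\left(B{\left(3,K{\left(6 \right)} \right)} - 30\right) W{\left(-7,0 \right)} = \left(\left(-4 - 24\right) - 30\right) \frac{1}{2 \left(-7\right)} = \left(\left(-4 - 24\right) - 30\right) \frac{1}{2} \left(- \frac{1}{7}\right) = \left(-28 - 30\right) \left(- \frac{1}{14}\right) = \left(-58\right) \left(- \frac{1}{14}\right) = \frac{29}{7}$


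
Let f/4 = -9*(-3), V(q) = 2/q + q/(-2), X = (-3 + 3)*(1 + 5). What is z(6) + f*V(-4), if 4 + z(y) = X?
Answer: 158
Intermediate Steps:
X = 0 (X = 0*6 = 0)
V(q) = 2/q - q/2 (V(q) = 2/q + q*(-½) = 2/q - q/2)
z(y) = -4 (z(y) = -4 + 0 = -4)
f = 108 (f = 4*(-9*(-3)) = 4*27 = 108)
z(6) + f*V(-4) = -4 + 108*(2/(-4) - ½*(-4)) = -4 + 108*(2*(-¼) + 2) = -4 + 108*(-½ + 2) = -4 + 108*(3/2) = -4 + 162 = 158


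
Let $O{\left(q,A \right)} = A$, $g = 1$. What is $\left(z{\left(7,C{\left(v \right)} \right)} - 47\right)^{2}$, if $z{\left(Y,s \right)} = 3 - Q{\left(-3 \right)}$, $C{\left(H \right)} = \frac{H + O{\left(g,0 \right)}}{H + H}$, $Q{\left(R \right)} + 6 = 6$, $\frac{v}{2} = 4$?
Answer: $1936$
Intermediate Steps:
$v = 8$ ($v = 2 \cdot 4 = 8$)
$Q{\left(R \right)} = 0$ ($Q{\left(R \right)} = -6 + 6 = 0$)
$C{\left(H \right)} = \frac{1}{2}$ ($C{\left(H \right)} = \frac{H + 0}{H + H} = \frac{H}{2 H} = H \frac{1}{2 H} = \frac{1}{2}$)
$z{\left(Y,s \right)} = 3$ ($z{\left(Y,s \right)} = 3 - 0 = 3 + 0 = 3$)
$\left(z{\left(7,C{\left(v \right)} \right)} - 47\right)^{2} = \left(3 - 47\right)^{2} = \left(-44\right)^{2} = 1936$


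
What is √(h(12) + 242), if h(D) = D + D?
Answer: √266 ≈ 16.310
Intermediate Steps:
h(D) = 2*D
√(h(12) + 242) = √(2*12 + 242) = √(24 + 242) = √266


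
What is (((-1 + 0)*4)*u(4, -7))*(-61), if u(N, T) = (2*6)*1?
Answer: 2928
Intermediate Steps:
u(N, T) = 12 (u(N, T) = 12*1 = 12)
(((-1 + 0)*4)*u(4, -7))*(-61) = (((-1 + 0)*4)*12)*(-61) = (-1*4*12)*(-61) = -4*12*(-61) = -48*(-61) = 2928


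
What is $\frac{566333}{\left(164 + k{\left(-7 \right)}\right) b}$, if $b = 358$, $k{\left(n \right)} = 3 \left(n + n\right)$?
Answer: $\frac{566333}{43676} \approx 12.967$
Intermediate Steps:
$k{\left(n \right)} = 6 n$ ($k{\left(n \right)} = 3 \cdot 2 n = 6 n$)
$\frac{566333}{\left(164 + k{\left(-7 \right)}\right) b} = \frac{566333}{\left(164 + 6 \left(-7\right)\right) 358} = \frac{566333}{\left(164 - 42\right) 358} = \frac{566333}{122 \cdot 358} = \frac{566333}{43676}$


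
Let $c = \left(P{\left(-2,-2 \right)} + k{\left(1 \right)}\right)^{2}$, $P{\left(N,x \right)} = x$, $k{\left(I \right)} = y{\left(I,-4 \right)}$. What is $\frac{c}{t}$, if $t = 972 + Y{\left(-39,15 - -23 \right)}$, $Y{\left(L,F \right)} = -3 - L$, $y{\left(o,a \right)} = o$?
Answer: $\frac{1}{1008} \approx 0.00099206$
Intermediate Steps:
$k{\left(I \right)} = I$
$c = 1$ ($c = \left(-2 + 1\right)^{2} = \left(-1\right)^{2} = 1$)
$t = 1008$ ($t = 972 - -36 = 972 + \left(-3 + 39\right) = 972 + 36 = 1008$)
$\frac{c}{t} = 1 \cdot \frac{1}{1008} = \frac{1}{1008}$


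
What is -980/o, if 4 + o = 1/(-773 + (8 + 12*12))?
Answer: 17388/71 ≈ 244.90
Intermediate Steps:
o = -2485/621 (o = -4 + 1/(-773 + (8 + 12*12)) = -4 + 1/(-773 + (8 + 144)) = -4 + 1/(-773 + 152) = -4 + 1/(-621) = -4 - 1/621 = -2485/621 ≈ -4.0016)
-980/o = -980/(-2485/621) = -980*(-621/2485) = 17388/71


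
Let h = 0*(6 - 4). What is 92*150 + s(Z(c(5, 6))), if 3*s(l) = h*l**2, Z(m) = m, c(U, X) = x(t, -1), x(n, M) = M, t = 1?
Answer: 13800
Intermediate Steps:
c(U, X) = -1
h = 0 (h = 0*2 = 0)
s(l) = 0 (s(l) = (0*l**2)/3 = (1/3)*0 = 0)
92*150 + s(Z(c(5, 6))) = 92*150 + 0 = 13800 + 0 = 13800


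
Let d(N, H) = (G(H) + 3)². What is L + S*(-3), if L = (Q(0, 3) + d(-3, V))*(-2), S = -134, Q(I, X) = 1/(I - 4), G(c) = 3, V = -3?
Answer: 661/2 ≈ 330.50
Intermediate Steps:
Q(I, X) = 1/(-4 + I)
d(N, H) = 36 (d(N, H) = (3 + 3)² = 6² = 36)
L = -143/2 (L = (1/(-4 + 0) + 36)*(-2) = (1/(-4) + 36)*(-2) = (-¼ + 36)*(-2) = (143/4)*(-2) = -143/2 ≈ -71.500)
L + S*(-3) = -143/2 - 134*(-3) = -143/2 + 402 = 661/2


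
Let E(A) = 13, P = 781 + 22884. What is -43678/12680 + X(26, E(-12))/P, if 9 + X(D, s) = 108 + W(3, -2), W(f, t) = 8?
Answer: -103228311/30007220 ≈ -3.4401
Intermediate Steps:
P = 23665
X(D, s) = 107 (X(D, s) = -9 + (108 + 8) = -9 + 116 = 107)
-43678/12680 + X(26, E(-12))/P = -43678/12680 + 107/23665 = -43678*1/12680 + 107*(1/23665) = -21839/6340 + 107/23665 = -103228311/30007220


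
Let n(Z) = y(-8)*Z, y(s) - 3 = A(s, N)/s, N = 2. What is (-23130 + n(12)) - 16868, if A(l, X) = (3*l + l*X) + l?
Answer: -39890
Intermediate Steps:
A(l, X) = 4*l + X*l (A(l, X) = (3*l + X*l) + l = 4*l + X*l)
y(s) = 9 (y(s) = 3 + (s*(4 + 2))/s = 3 + (s*6)/s = 3 + (6*s)/s = 3 + 6 = 9)
n(Z) = 9*Z
(-23130 + n(12)) - 16868 = (-23130 + 9*12) - 16868 = (-23130 + 108) - 16868 = -23022 - 16868 = -39890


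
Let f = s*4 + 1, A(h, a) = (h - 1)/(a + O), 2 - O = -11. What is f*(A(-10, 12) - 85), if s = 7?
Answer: -61944/25 ≈ -2477.8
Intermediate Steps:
O = 13 (O = 2 - 1*(-11) = 2 + 11 = 13)
A(h, a) = (-1 + h)/(13 + a) (A(h, a) = (h - 1)/(a + 13) = (-1 + h)/(13 + a))
f = 29 (f = 7*4 + 1 = 28 + 1 = 29)
f*(A(-10, 12) - 85) = 29*((-1 - 10)/(13 + 12) - 85) = 29*(-11/25 - 85) = 29*(-2136/25) = -61944/25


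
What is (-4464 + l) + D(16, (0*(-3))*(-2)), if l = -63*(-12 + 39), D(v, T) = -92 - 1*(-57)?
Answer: -6200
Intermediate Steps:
D(v, T) = -35 (D(v, T) = -92 + 57 = -35)
l = -1701 (l = -63*27 = -1701)
(-4464 + l) + D(16, (0*(-3))*(-2)) = (-4464 - 1701) - 35 = -6165 - 35 = -6200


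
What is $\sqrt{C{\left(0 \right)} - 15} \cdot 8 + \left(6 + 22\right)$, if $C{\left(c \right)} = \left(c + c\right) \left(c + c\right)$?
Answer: $28 + 8 i \sqrt{15} \approx 28.0 + 30.984 i$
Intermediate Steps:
$C{\left(c \right)} = 4 c^{2}$ ($C{\left(c \right)} = 2 c 2 c = 4 c^{2}$)
$\sqrt{C{\left(0 \right)} - 15} \cdot 8 + \left(6 + 22\right) = \sqrt{4 \cdot 0^{2} - 15} \cdot 8 + \left(6 + 22\right) = \sqrt{4 \cdot 0 - 15} \cdot 8 + 28 = \sqrt{0 - 15} \cdot 8 + 28 = \sqrt{-15} \cdot 8 + 28 = i \sqrt{15} \cdot 8 + 28 = 8 i \sqrt{15} + 28 = 28 + 8 i \sqrt{15}$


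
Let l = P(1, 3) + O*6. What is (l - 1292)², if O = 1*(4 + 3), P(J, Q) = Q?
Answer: 1555009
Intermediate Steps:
O = 7 (O = 1*7 = 7)
l = 45 (l = 3 + 7*6 = 3 + 42 = 45)
(l - 1292)² = (45 - 1292)² = (-1247)² = 1555009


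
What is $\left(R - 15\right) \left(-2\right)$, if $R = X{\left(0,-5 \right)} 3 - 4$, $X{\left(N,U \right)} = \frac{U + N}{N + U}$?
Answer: $32$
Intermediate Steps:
$X{\left(N,U \right)} = 1$ ($X{\left(N,U \right)} = \frac{N + U}{N + U} = 1$)
$R = -1$ ($R = 1 \cdot 3 - 4 = 3 - 4 = -1$)
$\left(R - 15\right) \left(-2\right) = \left(-1 - 15\right) \left(-2\right) = \left(-16\right) \left(-2\right) = 32$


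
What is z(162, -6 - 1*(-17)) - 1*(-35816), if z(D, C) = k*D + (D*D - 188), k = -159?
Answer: 36114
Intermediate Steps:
z(D, C) = -188 + D**2 - 159*D (z(D, C) = -159*D + (D*D - 188) = -159*D + (D**2 - 188) = -159*D + (-188 + D**2) = -188 + D**2 - 159*D)
z(162, -6 - 1*(-17)) - 1*(-35816) = (-188 + 162**2 - 159*162) - 1*(-35816) = (-188 + 26244 - 25758) + 35816 = 298 + 35816 = 36114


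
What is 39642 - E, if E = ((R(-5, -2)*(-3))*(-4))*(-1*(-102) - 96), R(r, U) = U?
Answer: 39786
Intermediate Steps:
E = -144 (E = (-2*(-3)*(-4))*(-1*(-102) - 96) = (6*(-4))*(102 - 96) = -24*6 = -144)
39642 - E = 39642 - 1*(-144) = 39642 + 144 = 39786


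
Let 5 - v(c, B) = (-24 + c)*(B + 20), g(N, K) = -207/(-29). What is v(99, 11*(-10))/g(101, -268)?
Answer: 195895/207 ≈ 946.35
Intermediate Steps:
g(N, K) = 207/29 (g(N, K) = -207*(-1/29) = 207/29)
v(c, B) = 5 - (-24 + c)*(20 + B) (v(c, B) = 5 - (-24 + c)*(B + 20) = 5 - (-24 + c)*(20 + B))
v(99, 11*(-10))/g(101, -268) = (485 - 20*99 + 24*(11*(-10)) - 1*11*(-10)*99)/(207/29) = (485 - 1980 + 24*(-110) - 1*(-110)*99)*(29/207) = (485 - 1980 - 2640 + 10890)*(29/207) = 6755*(29/207) = 195895/207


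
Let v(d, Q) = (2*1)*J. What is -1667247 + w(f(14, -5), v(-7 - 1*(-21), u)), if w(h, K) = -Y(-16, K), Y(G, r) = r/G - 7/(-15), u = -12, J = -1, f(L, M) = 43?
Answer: -200069711/120 ≈ -1.6672e+6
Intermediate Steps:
Y(G, r) = 7/15 + r/G (Y(G, r) = r/G - 7*(-1/15) = r/G + 7/15 = 7/15 + r/G)
v(d, Q) = -2 (v(d, Q) = (2*1)*(-1) = 2*(-1) = -2)
w(h, K) = -7/15 + K/16 (w(h, K) = -(7/15 + K/(-16)) = -(7/15 + K*(-1/16)) = -(7/15 - K/16) = -7/15 + K/16)
-1667247 + w(f(14, -5), v(-7 - 1*(-21), u)) = -1667247 + (-7/15 + (1/16)*(-2)) = -1667247 + (-7/15 - ⅛) = -1667247 - 71/120 = -200069711/120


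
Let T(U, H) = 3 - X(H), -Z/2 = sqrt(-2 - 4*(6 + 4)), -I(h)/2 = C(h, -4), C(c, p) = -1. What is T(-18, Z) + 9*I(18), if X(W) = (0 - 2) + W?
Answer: 23 + 2*I*sqrt(42) ≈ 23.0 + 12.961*I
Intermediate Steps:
I(h) = 2 (I(h) = -2*(-1) = 2)
X(W) = -2 + W
Z = -2*I*sqrt(42) (Z = -2*sqrt(-2 - 4*(6 + 4)) = -2*sqrt(-2 - 4*10) = -2*sqrt(-2 - 40) = -2*I*sqrt(42) ≈ -12.961*I)
T(U, H) = 5 - H (T(U, H) = 3 - (-2 + H) = 3 + (2 - H) = 5 - H)
T(-18, Z) + 9*I(18) = (5 - (-2)*I*sqrt(42)) + 9*2 = (5 + 2*I*sqrt(42)) + 18 = 23 + 2*I*sqrt(42)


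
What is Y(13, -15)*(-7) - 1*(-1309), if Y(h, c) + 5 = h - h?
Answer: 1344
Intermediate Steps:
Y(h, c) = -5 (Y(h, c) = -5 + (h - h) = -5 + 0 = -5)
Y(13, -15)*(-7) - 1*(-1309) = -5*(-7) - 1*(-1309) = 35 + 1309 = 1344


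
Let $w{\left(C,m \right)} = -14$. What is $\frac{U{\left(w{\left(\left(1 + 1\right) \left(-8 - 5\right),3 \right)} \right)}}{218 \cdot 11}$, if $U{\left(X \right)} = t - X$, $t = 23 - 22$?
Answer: $\frac{15}{2398} \approx 0.0062552$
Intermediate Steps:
$t = 1$ ($t = 23 - 22 = 1$)
$U{\left(X \right)} = 1 - X$
$\frac{U{\left(w{\left(\left(1 + 1\right) \left(-8 - 5\right),3 \right)} \right)}}{218 \cdot 11} = \frac{1 - -14}{218 \cdot 11} = \frac{1 + 14}{2398} = 15 \cdot \frac{1}{2398} = \frac{15}{2398}$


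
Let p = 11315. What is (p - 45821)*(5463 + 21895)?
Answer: -944015148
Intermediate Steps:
(p - 45821)*(5463 + 21895) = (11315 - 45821)*(5463 + 21895) = -34506*27358 = -944015148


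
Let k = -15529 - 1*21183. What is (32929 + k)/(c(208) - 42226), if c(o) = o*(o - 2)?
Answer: -3783/622 ≈ -6.0820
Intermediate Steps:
k = -36712 (k = -15529 - 21183 = -36712)
c(o) = o*(-2 + o)
(32929 + k)/(c(208) - 42226) = (32929 - 36712)/(208*(-2 + 208) - 42226) = -3783/(208*206 - 42226) = -3783/(42848 - 42226) = -3783/622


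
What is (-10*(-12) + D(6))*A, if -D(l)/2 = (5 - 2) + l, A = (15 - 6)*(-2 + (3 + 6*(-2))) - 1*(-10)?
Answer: -9078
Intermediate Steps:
A = -89 (A = 9*(-2 + (3 - 12)) + 10 = 9*(-2 - 9) + 10 = 9*(-11) + 10 = -99 + 10 = -89)
D(l) = -6 - 2*l (D(l) = -2*((5 - 2) + l) = -2*(3 + l) = -6 - 2*l)
(-10*(-12) + D(6))*A = (-10*(-12) + (-6 - 2*6))*(-89) = (120 + (-6 - 12))*(-89) = (120 - 18)*(-89) = 102*(-89) = -9078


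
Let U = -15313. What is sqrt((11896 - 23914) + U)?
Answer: I*sqrt(27331) ≈ 165.32*I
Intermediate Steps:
sqrt((11896 - 23914) + U) = sqrt((11896 - 23914) - 15313) = sqrt(-12018 - 15313) = sqrt(-27331) = I*sqrt(27331)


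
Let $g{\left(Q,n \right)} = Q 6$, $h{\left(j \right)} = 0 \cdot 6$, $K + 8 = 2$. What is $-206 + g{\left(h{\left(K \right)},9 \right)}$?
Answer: $-206$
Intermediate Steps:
$K = -6$ ($K = -8 + 2 = -6$)
$h{\left(j \right)} = 0$
$g{\left(Q,n \right)} = 6 Q$
$-206 + g{\left(h{\left(K \right)},9 \right)} = -206 + 6 \cdot 0 = -206 + 0 = -206$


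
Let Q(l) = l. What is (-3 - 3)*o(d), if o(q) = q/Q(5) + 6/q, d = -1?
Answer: 186/5 ≈ 37.200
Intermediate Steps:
o(q) = 6/q + q/5 (o(q) = q/5 + 6/q = 6/q + q/5)
(-3 - 3)*o(d) = (-3 - 3)*(6/(-1) + (⅕)*(-1)) = -6*(6*(-1) - ⅕) = -6*(-6 - ⅕) = -6*(-31/5) = 186/5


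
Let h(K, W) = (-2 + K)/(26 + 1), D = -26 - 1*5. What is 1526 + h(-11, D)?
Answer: 41189/27 ≈ 1525.5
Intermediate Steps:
D = -31 (D = -26 - 5 = -31)
h(K, W) = -2/27 + K/27 (h(K, W) = (-2 + K)/27 = (-2 + K)*(1/27) = -2/27 + K/27)
1526 + h(-11, D) = 1526 + (-2/27 + (1/27)*(-11)) = 1526 + (-2/27 - 11/27) = 1526 - 13/27 = 41189/27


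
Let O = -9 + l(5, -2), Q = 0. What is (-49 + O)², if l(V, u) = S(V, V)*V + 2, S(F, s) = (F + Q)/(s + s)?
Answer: 11449/4 ≈ 2862.3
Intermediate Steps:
S(F, s) = F/(2*s) (S(F, s) = (F + 0)/(s + s) = F/((2*s)) = F*(1/(2*s)) = F/(2*s))
l(V, u) = 2 + V/2 (l(V, u) = (V/(2*V))*V + 2 = V/2 + 2 = 2 + V/2)
O = -9/2 (O = -9 + (2 + (½)*5) = -9 + (2 + 5/2) = -9 + 9/2 = -9/2 ≈ -4.5000)
(-49 + O)² = (-49 - 9/2)² = (-107/2)² = 11449/4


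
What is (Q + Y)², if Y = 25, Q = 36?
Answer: 3721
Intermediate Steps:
(Q + Y)² = (36 + 25)² = 61² = 3721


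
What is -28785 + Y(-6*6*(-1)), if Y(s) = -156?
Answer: -28941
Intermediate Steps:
-28785 + Y(-6*6*(-1)) = -28785 - 156 = -28941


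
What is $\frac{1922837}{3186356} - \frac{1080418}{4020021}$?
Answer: $\frac{4287248742769}{12809218033476} \approx 0.3347$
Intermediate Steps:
$\frac{1922837}{3186356} - \frac{1080418}{4020021} = \frac{4287248742769}{12809218033476}$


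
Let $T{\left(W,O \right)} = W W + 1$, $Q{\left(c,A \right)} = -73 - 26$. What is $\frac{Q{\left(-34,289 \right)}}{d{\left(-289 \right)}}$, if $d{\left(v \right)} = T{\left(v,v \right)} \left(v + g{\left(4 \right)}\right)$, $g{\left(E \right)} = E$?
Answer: $\frac{33}{7934590} \approx 4.159 \cdot 10^{-6}$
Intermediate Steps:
$Q{\left(c,A \right)} = -99$
$T{\left(W,O \right)} = 1 + W^{2}$ ($T{\left(W,O \right)} = W^{2} + 1 = 1 + W^{2}$)
$d{\left(v \right)} = \left(1 + v^{2}\right) \left(4 + v\right)$ ($d{\left(v \right)} = \left(1 + v^{2}\right) \left(v + 4\right) = \left(1 + v^{2}\right) \left(4 + v\right)$)
$\frac{Q{\left(-34,289 \right)}}{d{\left(-289 \right)}} = - \frac{99}{\left(1 + \left(-289\right)^{2}\right) \left(4 - 289\right)} = - \frac{99}{\left(1 + 83521\right) \left(-285\right)} = - \frac{99}{83522 \left(-285\right)} = - \frac{99}{-23803770} = \left(-99\right) \left(- \frac{1}{23803770}\right) = \frac{33}{7934590}$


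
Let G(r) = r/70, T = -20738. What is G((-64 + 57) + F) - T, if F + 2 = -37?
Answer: 725807/35 ≈ 20737.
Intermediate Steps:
F = -39 (F = -2 - 37 = -39)
G(r) = r/70 (G(r) = r*(1/70) = r/70)
G((-64 + 57) + F) - T = ((-64 + 57) - 39)/70 - 1*(-20738) = (-7 - 39)/70 + 20738 = (1/70)*(-46) + 20738 = -23/35 + 20738 = 725807/35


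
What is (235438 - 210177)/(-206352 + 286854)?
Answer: 25261/80502 ≈ 0.31379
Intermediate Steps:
(235438 - 210177)/(-206352 + 286854) = 25261/80502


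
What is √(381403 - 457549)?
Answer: 7*I*√1554 ≈ 275.95*I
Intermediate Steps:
√(381403 - 457549) = √(-76146) = 7*I*√1554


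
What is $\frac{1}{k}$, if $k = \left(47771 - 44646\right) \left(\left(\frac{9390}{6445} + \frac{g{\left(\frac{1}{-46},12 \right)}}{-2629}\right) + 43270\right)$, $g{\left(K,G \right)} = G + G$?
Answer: $\frac{3388781}{458242063112500} \approx 7.3952 \cdot 10^{-9}$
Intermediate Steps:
$g{\left(K,G \right)} = 2 G$
$k = \frac{458242063112500}{3388781}$ ($k = \left(47771 - 44646\right) \left(\left(\frac{9390}{6445} + \frac{2 \cdot 12}{-2629}\right) + 43270\right) = 3125 \left(\left(9390 \cdot \frac{1}{6445} + 24 \left(- \frac{1}{2629}\right)\right) + 43270\right) = 3125 \left(\left(\frac{1878}{1289} - \frac{24}{2629}\right) + 43270\right) = 3125 \left(\frac{4906326}{3388781} + 43270\right) = 3125 \cdot \frac{146637460196}{3388781} = \frac{458242063112500}{3388781} \approx 1.3522 \cdot 10^{8}$)
$\frac{1}{k} = \frac{1}{\frac{458242063112500}{3388781}} = \frac{3388781}{458242063112500}$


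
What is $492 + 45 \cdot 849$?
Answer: $38697$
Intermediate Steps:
$492 + 45 \cdot 849 = 492 + 38205 = 38697$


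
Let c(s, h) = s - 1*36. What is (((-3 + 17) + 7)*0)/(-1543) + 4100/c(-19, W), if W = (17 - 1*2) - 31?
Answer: -820/11 ≈ -74.545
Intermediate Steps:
W = -16 (W = (17 - 2) - 31 = 15 - 31 = -16)
c(s, h) = -36 + s (c(s, h) = s - 36 = -36 + s)
(((-3 + 17) + 7)*0)/(-1543) + 4100/c(-19, W) = (((-3 + 17) + 7)*0)/(-1543) + 4100/(-36 - 19) = ((14 + 7)*0)*(-1/1543) + 4100/(-55) = (21*0)*(-1/1543) + 4100*(-1/55) = 0*(-1/1543) - 820/11 = 0 - 820/11 = -820/11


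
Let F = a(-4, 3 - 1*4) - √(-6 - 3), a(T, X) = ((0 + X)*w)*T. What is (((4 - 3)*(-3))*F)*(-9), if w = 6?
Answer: 648 - 81*I ≈ 648.0 - 81.0*I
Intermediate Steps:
a(T, X) = 6*T*X (a(T, X) = ((0 + X)*6)*T = (X*6)*T = (6*X)*T = 6*T*X)
F = 24 - 3*I (F = 6*(-4)*(3 - 1*4) - √(-6 - 3) = 6*(-4)*(3 - 4) - √(-9) = 6*(-4)*(-1) - 3*I = 24 - 3*I ≈ 24.0 - 3.0*I)
(((4 - 3)*(-3))*F)*(-9) = (((4 - 3)*(-3))*(24 - 3*I))*(-9) = ((1*(-3))*(24 - 3*I))*(-9) = -3*(24 - 3*I)*(-9) = (-72 + 9*I)*(-9) = 648 - 81*I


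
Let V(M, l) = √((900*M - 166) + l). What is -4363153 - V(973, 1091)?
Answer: -4363153 - 5*√35065 ≈ -4.3641e+6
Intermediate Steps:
V(M, l) = √(-166 + l + 900*M) (V(M, l) = √((-166 + 900*M) + l) = √(-166 + l + 900*M))
-4363153 - V(973, 1091) = -4363153 - √(-166 + 1091 + 900*973) = -4363153 - √(-166 + 1091 + 875700) = -4363153 - √876625 = -4363153 - 5*√35065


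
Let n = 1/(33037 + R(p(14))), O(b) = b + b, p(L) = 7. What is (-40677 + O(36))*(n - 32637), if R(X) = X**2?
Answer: 43846407047505/33086 ≈ 1.3252e+9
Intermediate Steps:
O(b) = 2*b
n = 1/33086 (n = 1/(33037 + 7**2) = 1/(33037 + 49) = 1/33086 ≈ 3.0224e-5)
(-40677 + O(36))*(n - 32637) = (-40677 + 2*36)*(1/33086 - 32637) = (-40677 + 72)*(-1079827781/33086) = -40605*(-1079827781/33086) = 43846407047505/33086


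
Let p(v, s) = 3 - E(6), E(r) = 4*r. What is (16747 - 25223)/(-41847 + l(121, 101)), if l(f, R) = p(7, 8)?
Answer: 2119/10467 ≈ 0.20245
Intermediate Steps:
p(v, s) = -21 (p(v, s) = 3 - 4*6 = 3 - 1*24 = 3 - 24 = -21)
l(f, R) = -21
(16747 - 25223)/(-41847 + l(121, 101)) = (16747 - 25223)/(-41847 - 21) = -8476/(-41868) = -8476*(-1/41868) = 2119/10467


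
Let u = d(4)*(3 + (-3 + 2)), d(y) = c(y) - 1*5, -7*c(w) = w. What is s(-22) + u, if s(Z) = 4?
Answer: -50/7 ≈ -7.1429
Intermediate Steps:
c(w) = -w/7
d(y) = -5 - y/7 (d(y) = -y/7 - 1*5 = -y/7 - 5 = -5 - y/7)
u = -78/7 (u = (-5 - 1/7*4)*(3 + (-3 + 2)) = (-5 - 4/7)*(3 - 1) = -39/7*2 = -78/7 ≈ -11.143)
s(-22) + u = 4 - 78/7 = -50/7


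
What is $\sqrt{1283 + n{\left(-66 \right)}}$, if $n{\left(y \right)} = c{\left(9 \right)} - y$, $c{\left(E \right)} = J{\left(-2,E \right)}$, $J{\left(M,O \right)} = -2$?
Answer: $\sqrt{1347} \approx 36.701$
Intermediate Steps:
$c{\left(E \right)} = -2$
$n{\left(y \right)} = -2 - y$
$\sqrt{1283 + n{\left(-66 \right)}} = \sqrt{1283 - -64} = \sqrt{1283 + \left(-2 + 66\right)} = \sqrt{1283 + 64} = \sqrt{1347}$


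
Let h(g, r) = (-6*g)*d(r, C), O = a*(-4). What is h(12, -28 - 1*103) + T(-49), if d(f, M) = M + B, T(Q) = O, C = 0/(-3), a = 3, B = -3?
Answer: 204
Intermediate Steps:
C = 0 (C = 0*(-⅓) = 0)
O = -12 (O = 3*(-4) = -12)
T(Q) = -12
d(f, M) = -3 + M (d(f, M) = M - 3 = -3 + M)
h(g, r) = 18*g (h(g, r) = (-6*g)*(-3 + 0) = -6*g*(-3) = 18*g)
h(12, -28 - 1*103) + T(-49) = 18*12 - 12 = 216 - 12 = 204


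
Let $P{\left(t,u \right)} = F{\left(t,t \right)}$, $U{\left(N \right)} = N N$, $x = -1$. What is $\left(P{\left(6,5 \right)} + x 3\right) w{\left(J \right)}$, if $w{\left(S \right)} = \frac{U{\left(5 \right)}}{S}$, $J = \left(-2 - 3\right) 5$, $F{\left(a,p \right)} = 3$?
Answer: $0$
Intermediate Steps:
$U{\left(N \right)} = N^{2}$
$P{\left(t,u \right)} = 3$
$J = -25$ ($J = \left(-5\right) 5 = -25$)
$w{\left(S \right)} = \frac{25}{S}$ ($w{\left(S \right)} = \frac{5^{2}}{S} = \frac{25}{S}$)
$\left(P{\left(6,5 \right)} + x 3\right) w{\left(J \right)} = \left(3 - 3\right) \frac{25}{-25} = \left(3 - 3\right) 25 \left(- \frac{1}{25}\right) = 0 \left(-1\right) = 0$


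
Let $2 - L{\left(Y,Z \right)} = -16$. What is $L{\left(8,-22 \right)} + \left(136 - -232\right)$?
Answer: $386$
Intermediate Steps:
$L{\left(Y,Z \right)} = 18$ ($L{\left(Y,Z \right)} = 2 - -16 = 2 + 16 = 18$)
$L{\left(8,-22 \right)} + \left(136 - -232\right) = 18 + \left(136 - -232\right) = 18 + \left(136 + 232\right) = 18 + 368 = 386$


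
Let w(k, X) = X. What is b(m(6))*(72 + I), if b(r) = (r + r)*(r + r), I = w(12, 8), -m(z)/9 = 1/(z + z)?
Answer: 180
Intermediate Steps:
m(z) = -9/(2*z) (m(z) = -9/(z + z) = -9*1/(2*z) = -9/(2*z))
I = 8
b(r) = 4*r² (b(r) = (2*r)*(2*r) = 4*r²)
b(m(6))*(72 + I) = (4*(-9/2/6)²)*(72 + 8) = (4*(-9/2*⅙)²)*80 = (4*(-¾)²)*80 = (4*(9/16))*80 = (9/4)*80 = 180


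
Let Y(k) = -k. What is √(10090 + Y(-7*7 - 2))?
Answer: √10141 ≈ 100.70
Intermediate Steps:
√(10090 + Y(-7*7 - 2)) = √(10090 - (-7*7 - 2)) = √(10090 - (-49 - 2)) = √(10090 - 1*(-51)) = √(10090 + 51) = √10141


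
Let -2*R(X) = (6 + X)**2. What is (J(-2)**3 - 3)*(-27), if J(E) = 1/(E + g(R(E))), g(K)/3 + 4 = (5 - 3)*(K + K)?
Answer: 107811027/1331000 ≈ 81.000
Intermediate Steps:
R(X) = -(6 + X)**2/2
g(K) = -12 + 12*K (g(K) = -12 + 3*((5 - 3)*(K + K)) = -12 + 3*(2*(2*K)) = -12 + 3*(4*K) = -12 + 12*K)
J(E) = 1/(-12 + E - 6*(6 + E)**2) (J(E) = 1/(E + (-12 + 12*(-(6 + E)**2/2))) = 1/(E + (-12 - 6*(6 + E)**2)) = 1/(-12 + E - 6*(6 + E)**2))
(J(-2)**3 - 3)*(-27) = ((1/(-12 - 2 - 6*(6 - 2)**2))**3 - 3)*(-27) = ((1/(-12 - 2 - 6*4**2))**3 - 3)*(-27) = ((1/(-12 - 2 - 6*16))**3 - 3)*(-27) = ((1/(-12 - 2 - 96))**3 - 3)*(-27) = ((1/(-110))**3 - 3)*(-27) = ((-1/110)**3 - 3)*(-27) = (-1/1331000 - 3)*(-27) = -3993001/1331000*(-27) = 107811027/1331000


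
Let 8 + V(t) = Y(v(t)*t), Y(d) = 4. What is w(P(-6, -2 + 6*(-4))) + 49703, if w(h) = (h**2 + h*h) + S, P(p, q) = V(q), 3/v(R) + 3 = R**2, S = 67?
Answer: 49802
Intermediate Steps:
v(R) = 3/(-3 + R**2)
V(t) = -4 (V(t) = -8 + 4 = -4)
P(p, q) = -4
w(h) = 67 + 2*h**2 (w(h) = (h**2 + h*h) + 67 = (h**2 + h**2) + 67 = 2*h**2 + 67 = 67 + 2*h**2)
w(P(-6, -2 + 6*(-4))) + 49703 = (67 + 2*(-4)**2) + 49703 = (67 + 2*16) + 49703 = (67 + 32) + 49703 = 99 + 49703 = 49802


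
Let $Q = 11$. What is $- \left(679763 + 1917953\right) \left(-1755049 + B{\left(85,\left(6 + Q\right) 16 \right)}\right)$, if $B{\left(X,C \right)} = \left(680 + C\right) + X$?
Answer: $4556425036592$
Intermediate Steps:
$B{\left(X,C \right)} = 680 + C + X$
$- \left(679763 + 1917953\right) \left(-1755049 + B{\left(85,\left(6 + Q\right) 16 \right)}\right) = - \left(679763 + 1917953\right) \left(-1755049 + \left(680 + \left(6 + 11\right) 16 + 85\right)\right) = - 2597716 \left(-1755049 + \left(680 + 17 \cdot 16 + 85\right)\right) = - 2597716 \left(-1755049 + \left(680 + 272 + 85\right)\right) = - 2597716 \left(-1755049 + 1037\right) = - 2597716 \left(-1754012\right) = \left(-1\right) \left(-4556425036592\right) = 4556425036592$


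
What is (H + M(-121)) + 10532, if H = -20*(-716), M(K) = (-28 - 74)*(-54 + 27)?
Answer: 27606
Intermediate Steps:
M(K) = 2754 (M(K) = -102*(-27) = 2754)
H = 14320
(H + M(-121)) + 10532 = (14320 + 2754) + 10532 = 17074 + 10532 = 27606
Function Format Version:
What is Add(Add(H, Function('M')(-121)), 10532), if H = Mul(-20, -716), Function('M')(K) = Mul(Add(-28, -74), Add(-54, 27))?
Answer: 27606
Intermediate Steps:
Function('M')(K) = 2754 (Function('M')(K) = Mul(-102, -27) = 2754)
H = 14320
Add(Add(H, Function('M')(-121)), 10532) = Add(Add(14320, 2754), 10532) = Add(17074, 10532) = 27606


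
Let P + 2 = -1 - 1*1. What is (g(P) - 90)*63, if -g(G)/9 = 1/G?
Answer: -22113/4 ≈ -5528.3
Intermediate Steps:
P = -4 (P = -2 + (-1 - 1*1) = -2 + (-1 - 1) = -2 - 2 = -4)
g(G) = -9/G
(g(P) - 90)*63 = (-9/(-4) - 90)*63 = (-9*(-1/4) - 90)*63 = (9/4 - 90)*63 = -351/4*63 = -22113/4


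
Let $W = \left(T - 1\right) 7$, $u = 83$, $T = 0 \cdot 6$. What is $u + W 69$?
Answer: $-400$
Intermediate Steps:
$T = 0$
$W = -7$ ($W = \left(0 - 1\right) 7 = \left(-1\right) 7 = -7$)
$u + W 69 = 83 - 483 = -400$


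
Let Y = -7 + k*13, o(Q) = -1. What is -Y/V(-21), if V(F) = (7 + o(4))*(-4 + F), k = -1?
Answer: -2/15 ≈ -0.13333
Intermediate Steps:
V(F) = -24 + 6*F (V(F) = (7 - 1)*(-4 + F) = 6*(-4 + F) = -24 + 6*F)
Y = -20 (Y = -7 - 1*13 = -7 - 13 = -20)
-Y/V(-21) = -(-20)/(-24 + 6*(-21)) = -(-20)/(-24 - 126) = -(-20)/(-150) = -(-20)*(-1)/150 = -1*2/15 = -2/15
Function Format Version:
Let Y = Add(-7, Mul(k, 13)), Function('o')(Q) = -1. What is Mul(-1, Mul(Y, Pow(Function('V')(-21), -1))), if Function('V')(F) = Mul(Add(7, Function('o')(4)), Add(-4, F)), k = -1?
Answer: Rational(-2, 15) ≈ -0.13333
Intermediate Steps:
Function('V')(F) = Add(-24, Mul(6, F)) (Function('V')(F) = Mul(Add(7, -1), Add(-4, F)) = Mul(6, Add(-4, F)) = Add(-24, Mul(6, F)))
Y = -20 (Y = Add(-7, Mul(-1, 13)) = Add(-7, -13) = -20)
Mul(-1, Mul(Y, Pow(Function('V')(-21), -1))) = Mul(-1, Mul(-20, Pow(Add(-24, Mul(6, -21)), -1))) = Mul(-1, Mul(-20, Pow(Add(-24, -126), -1))) = Mul(-1, Mul(-20, Pow(-150, -1))) = Mul(-1, Mul(-20, Rational(-1, 150))) = Mul(-1, Rational(2, 15)) = Rational(-2, 15)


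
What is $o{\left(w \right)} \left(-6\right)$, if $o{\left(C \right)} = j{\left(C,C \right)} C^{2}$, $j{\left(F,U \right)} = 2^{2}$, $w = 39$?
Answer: $-36504$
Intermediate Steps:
$j{\left(F,U \right)} = 4$
$o{\left(C \right)} = 4 C^{2}$
$o{\left(w \right)} \left(-6\right) = 4 \cdot 39^{2} \left(-6\right) = 4 \cdot 1521 \left(-6\right) = 6084 \left(-6\right) = -36504$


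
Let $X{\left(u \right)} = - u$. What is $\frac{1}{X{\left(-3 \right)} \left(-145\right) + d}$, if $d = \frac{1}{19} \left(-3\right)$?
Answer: $- \frac{19}{8268} \approx -0.002298$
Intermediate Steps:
$d = - \frac{3}{19}$ ($d = \frac{1}{19} \left(-3\right) = - \frac{3}{19} \approx -0.15789$)
$\frac{1}{X{\left(-3 \right)} \left(-145\right) + d} = \frac{1}{\left(-1\right) \left(-3\right) \left(-145\right) - \frac{3}{19}} = \frac{1}{3 \left(-145\right) - \frac{3}{19}} = \frac{1}{-435 - \frac{3}{19}} = \frac{1}{- \frac{8268}{19}} = - \frac{19}{8268}$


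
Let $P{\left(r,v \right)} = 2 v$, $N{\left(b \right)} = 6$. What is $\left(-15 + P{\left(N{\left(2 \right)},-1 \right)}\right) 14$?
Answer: $-238$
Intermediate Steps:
$\left(-15 + P{\left(N{\left(2 \right)},-1 \right)}\right) 14 = \left(-15 + 2 \left(-1\right)\right) 14 = \left(-15 - 2\right) 14 = \left(-17\right) 14 = -238$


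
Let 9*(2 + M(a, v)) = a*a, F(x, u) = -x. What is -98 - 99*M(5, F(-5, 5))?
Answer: -175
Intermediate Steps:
M(a, v) = -2 + a²/9 (M(a, v) = -2 + (a*a)/9 = -2 + a²/9)
-98 - 99*M(5, F(-5, 5)) = -98 - 99*(-2 + (⅑)*5²) = -98 - 99*(-2 + (⅑)*25) = -98 - 99*(-2 + 25/9) = -98 - 99*7/9 = -98 - 77 = -175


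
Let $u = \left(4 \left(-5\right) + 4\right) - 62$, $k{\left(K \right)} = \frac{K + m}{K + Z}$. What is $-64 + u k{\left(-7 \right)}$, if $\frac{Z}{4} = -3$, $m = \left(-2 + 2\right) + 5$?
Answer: $- \frac{1372}{19} \approx -72.211$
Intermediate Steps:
$m = 5$ ($m = 0 + 5 = 5$)
$Z = -12$ ($Z = 4 \left(-3\right) = -12$)
$k{\left(K \right)} = \frac{5 + K}{-12 + K}$ ($k{\left(K \right)} = \frac{K + 5}{K - 12} = \frac{5 + K}{-12 + K}$)
$u = -78$ ($u = \left(-20 + 4\right) - 62 = -16 - 62 = -78$)
$-64 + u k{\left(-7 \right)} = -64 - 78 \frac{5 - 7}{-12 - 7} = -64 - 78 \frac{1}{-19} \left(-2\right) = -64 - 78 \left(\left(- \frac{1}{19}\right) \left(-2\right)\right) = -64 - \frac{156}{19} = - \frac{1372}{19}$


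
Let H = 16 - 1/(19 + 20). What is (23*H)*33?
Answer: 157619/13 ≈ 12125.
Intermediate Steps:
H = 623/39 (H = 16 - 1/39 = 623/39 ≈ 15.974)
(23*H)*33 = (23*(623/39))*33 = (14329/39)*33 = 157619/13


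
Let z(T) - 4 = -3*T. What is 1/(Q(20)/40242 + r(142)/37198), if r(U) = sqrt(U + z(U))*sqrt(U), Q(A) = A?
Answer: 994330382703/57983534452 - 1075698781137*I*sqrt(2485)/289917672260 ≈ 17.148 - 184.96*I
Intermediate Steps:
z(T) = 4 - 3*T
r(U) = sqrt(U)*sqrt(4 - 2*U) (r(U) = sqrt(U + (4 - 3*U))*sqrt(U) = sqrt(4 - 2*U)*sqrt(U) = sqrt(U)*sqrt(4 - 2*U))
1/(Q(20)/40242 + r(142)/37198) = 1/(20/40242 + (sqrt(2)*sqrt(142)*sqrt(2 - 1*142))/37198) = 1/(20*(1/40242) + (sqrt(2)*sqrt(142)*sqrt(2 - 142))*(1/37198)) = 1/(10/20121 + (sqrt(2)*sqrt(142)*sqrt(-140))*(1/37198)) = 1/(10/20121 + (sqrt(2)*sqrt(142)*(2*I*sqrt(35)))*(1/37198)) = 1/(10/20121 + (4*I*sqrt(2485))*(1/37198)) = 1/(10/20121 + 2*I*sqrt(2485)/18599)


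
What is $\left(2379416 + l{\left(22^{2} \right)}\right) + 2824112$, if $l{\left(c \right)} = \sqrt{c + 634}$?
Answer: $5203528 + \sqrt{1118} \approx 5.2036 \cdot 10^{6}$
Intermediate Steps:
$l{\left(c \right)} = \sqrt{634 + c}$
$\left(2379416 + l{\left(22^{2} \right)}\right) + 2824112 = \left(2379416 + \sqrt{634 + 22^{2}}\right) + 2824112 = \left(2379416 + \sqrt{634 + 484}\right) + 2824112 = \left(2379416 + \sqrt{1118}\right) + 2824112 = 5203528 + \sqrt{1118}$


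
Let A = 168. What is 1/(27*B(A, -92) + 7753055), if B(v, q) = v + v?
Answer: 1/7762127 ≈ 1.2883e-7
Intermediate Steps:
B(v, q) = 2*v
1/(27*B(A, -92) + 7753055) = 1/(27*(2*168) + 7753055) = 1/(27*336 + 7753055) = 1/(9072 + 7753055) = 1/7762127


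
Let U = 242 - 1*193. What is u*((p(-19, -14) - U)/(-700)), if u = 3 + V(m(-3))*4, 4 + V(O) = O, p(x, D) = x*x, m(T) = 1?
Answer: 702/175 ≈ 4.0114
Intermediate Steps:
p(x, D) = x²
V(O) = -4 + O
U = 49 (U = 242 - 193 = 49)
u = -9 (u = 3 + (-4 + 1)*4 = 3 - 3*4 = 3 - 12 = -9)
u*((p(-19, -14) - U)/(-700)) = -9*((-19)² - 1*49)/(-700) = -9*(361 - 49)*(-1)/700 = -2808*(-1)/700 = -9*(-78/175) = 702/175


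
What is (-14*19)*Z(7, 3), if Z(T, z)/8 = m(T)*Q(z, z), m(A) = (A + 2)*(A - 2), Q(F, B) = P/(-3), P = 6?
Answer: 191520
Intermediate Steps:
Q(F, B) = -2 (Q(F, B) = 6/(-3) = 6*(-⅓) = -2)
m(A) = (-2 + A)*(2 + A) (m(A) = (2 + A)*(-2 + A) = (-2 + A)*(2 + A))
Z(T, z) = 64 - 16*T² (Z(T, z) = 8*((-4 + T²)*(-2)) = 8*(8 - 2*T²) = 64 - 16*T²)
(-14*19)*Z(7, 3) = (-14*19)*(64 - 16*7²) = -266*(64 - 16*49) = -266*(64 - 784) = -266*(-720) = 191520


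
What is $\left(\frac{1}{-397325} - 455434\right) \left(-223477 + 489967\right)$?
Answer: $- \frac{9644556328290198}{79465} \approx -1.2137 \cdot 10^{11}$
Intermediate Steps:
$\left(\frac{1}{-397325} - 455434\right) \left(-223477 + 489967\right) = \left(- \frac{1}{397325} - 455434\right) 266490 = \left(- \frac{180955314051}{397325}\right) 266490 = - \frac{9644556328290198}{79465}$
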